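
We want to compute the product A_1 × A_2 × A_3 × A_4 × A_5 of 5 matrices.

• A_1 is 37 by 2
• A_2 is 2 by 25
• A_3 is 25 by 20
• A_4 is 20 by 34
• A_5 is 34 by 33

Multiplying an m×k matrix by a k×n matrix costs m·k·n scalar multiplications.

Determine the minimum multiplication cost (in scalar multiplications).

Adjacent pairs: A_1A_2 = 37·2·25 = 1850; A_2A_3 = 2·25·20 = 1000; A_3A_4 = 25·20·34 = 17000; A_4A_5 = 20·34·33 = 22440.
Length 3: A_1..A_3: k=1: 0+1000+37·2·20=2480; k=2: 1850+0+37·25·20=20350 → min 2480 | A_2..A_4: k=2: 0+17000+2·25·34=18700; k=3: 1000+0+2·20·34=2360 → min 2360 | A_3..A_5: k=3: 0+22440+25·20·33=38940; k=4: 17000+0+25·34·33=45050 → min 38940.
Length 4: A_1..A_4: k=1: 0+2360+37·2·34=4876; k=2: 1850+17000+37·25·34=50300; k=3: 2480+0+37·20·34=27640 → min 4876 | A_2..A_5: k=2: 0+38940+2·25·33=40590; k=3: 1000+22440+2·20·33=24760; k=4: 2360+0+2·34·33=4604 → min 4604.
Length 5: A_1..A_5: k=1: 0+4604+37·2·33=7046; k=2: 1850+38940+37·25·33=71315; k=3: 2480+22440+37·20·33=49340; k=4: 4876+0+37·34·33=46390 → min 7046.
Optimal order: (A_1 × (((A_2 × A_3) × A_4) × A_5)) with cost 7046.

7046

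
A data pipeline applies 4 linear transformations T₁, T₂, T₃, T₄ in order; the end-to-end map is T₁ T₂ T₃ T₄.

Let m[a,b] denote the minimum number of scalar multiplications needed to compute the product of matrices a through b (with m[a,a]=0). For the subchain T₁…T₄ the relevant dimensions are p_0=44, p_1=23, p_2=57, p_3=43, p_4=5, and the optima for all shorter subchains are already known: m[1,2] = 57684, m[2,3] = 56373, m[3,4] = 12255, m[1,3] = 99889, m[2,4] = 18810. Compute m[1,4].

23870

m[1,4] = min over k∈[1,3] of m[1,k]+m[k+1,4]+p_{0}·p_k·p_{4}.
k=1: 0 + 18810 + 44·23·5 = 23870; k=2: 57684 + 12255 + 44·57·5 = 82479; k=3: 99889 + 0 + 44·43·5 = 109349.
Minimum: 23870 at k=1.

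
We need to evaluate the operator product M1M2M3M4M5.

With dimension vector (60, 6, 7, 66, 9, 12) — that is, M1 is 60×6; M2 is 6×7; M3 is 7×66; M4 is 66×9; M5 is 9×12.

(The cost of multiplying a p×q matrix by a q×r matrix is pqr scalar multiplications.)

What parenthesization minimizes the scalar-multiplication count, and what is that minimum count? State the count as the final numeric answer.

Adjacent pairs: M1M2 = 60·6·7 = 2520; M2M3 = 6·7·66 = 2772; M3M4 = 7·66·9 = 4158; M4M5 = 66·9·12 = 7128.
Length 3: M1..M3: k=1: 0+2772+60·6·66=26532; k=2: 2520+0+60·7·66=30240 → min 26532 | M2..M4: k=2: 0+4158+6·7·9=4536; k=3: 2772+0+6·66·9=6336 → min 4536 | M3..M5: k=3: 0+7128+7·66·12=12672; k=4: 4158+0+7·9·12=4914 → min 4914.
Length 4: M1..M4: k=1: 0+4536+60·6·9=7776; k=2: 2520+4158+60·7·9=10458; k=3: 26532+0+60·66·9=62172 → min 7776 | M2..M5: k=2: 0+4914+6·7·12=5418; k=3: 2772+7128+6·66·12=14652; k=4: 4536+0+6·9·12=5184 → min 5184.
Length 5: M1..M5: k=1: 0+5184+60·6·12=9504; k=2: 2520+4914+60·7·12=12474; k=3: 26532+7128+60·66·12=81180; k=4: 7776+0+60·9·12=14256 → min 9504.
Optimal parenthesization: (M1((M2(M3M4))M5)) with cost 9504.

9504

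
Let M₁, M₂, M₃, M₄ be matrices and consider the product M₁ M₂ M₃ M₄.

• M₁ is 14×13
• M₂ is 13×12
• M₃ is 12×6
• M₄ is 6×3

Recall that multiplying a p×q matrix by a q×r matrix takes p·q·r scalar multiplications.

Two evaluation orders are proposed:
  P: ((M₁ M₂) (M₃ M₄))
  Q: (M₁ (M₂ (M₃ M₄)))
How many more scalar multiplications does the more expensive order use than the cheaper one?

Order P = ((M₁ M₂) (M₃ M₄)): (M₁ M₂): 14×13 by 13×12 → 14×12, cost 14·13·12 = 2184; (M₃ M₄): 12×6 by 6×3 → 12×3, cost 12·6·3 = 216; ((M₁ M₂) (M₃ M₄)): 14×12 by 12×3 → 14×3, cost 14·12·3 = 504; cumulative 2904. Total 2904.
Order Q = (M₁ (M₂ (M₃ M₄))): (M₃ M₄): 12×6 by 6×3 → 12×3, cost 12·6·3 = 216; (M₂ (M₃ M₄)): 13×12 by 12×3 → 13×3, cost 13·12·3 = 468; cumulative 684; (M₁ (M₂ (M₃ M₄))): 14×13 by 13×3 → 14×3, cost 14·13·3 = 546; cumulative 1230. Total 1230.
Difference: |2904 − 1230| = 1674.

1674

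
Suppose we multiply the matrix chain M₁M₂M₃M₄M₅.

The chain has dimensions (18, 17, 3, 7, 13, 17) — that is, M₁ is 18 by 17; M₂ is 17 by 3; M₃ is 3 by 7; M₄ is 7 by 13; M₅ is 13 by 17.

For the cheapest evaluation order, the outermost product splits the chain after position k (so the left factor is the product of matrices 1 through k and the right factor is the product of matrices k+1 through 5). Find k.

2

Adjacent pairs: M₁M₂ = 18·17·3 = 918; M₂M₃ = 17·3·7 = 357; M₃M₄ = 3·7·13 = 273; M₄M₅ = 7·13·17 = 1547.
Length 3: M₁..M₃: k=1: 0+357+18·17·7=2499; k=2: 918+0+18·3·7=1296 → min 1296 | M₂..M₄: k=2: 0+273+17·3·13=936; k=3: 357+0+17·7·13=1904 → min 936 | M₃..M₅: k=3: 0+1547+3·7·17=1904; k=4: 273+0+3·13·17=936 → min 936.
Length 4: M₁..M₄: k=1: 0+936+18·17·13=4914; k=2: 918+273+18·3·13=1893; k=3: 1296+0+18·7·13=2934 → min 1893 | M₂..M₅: k=2: 0+936+17·3·17=1803; k=3: 357+1547+17·7·17=3927; k=4: 936+0+17·13·17=4693 → min 1803.
Top-level splits: k=1: (M₁..M₁)·(M₂..M₅) → 0+1803+18·17·17 = 7005; k=2: (M₁..M₂)·(M₃..M₅) → 918+936+18·3·17 = 2772; k=3: (M₁..M₃)·(M₄..M₅) → 1296+1547+18·7·17 = 4985; k=4: (M₁..M₄)·(M₅..M₅) → 1893+0+18·13·17 = 5871.
Best split is after M₂, i.e. k = 2.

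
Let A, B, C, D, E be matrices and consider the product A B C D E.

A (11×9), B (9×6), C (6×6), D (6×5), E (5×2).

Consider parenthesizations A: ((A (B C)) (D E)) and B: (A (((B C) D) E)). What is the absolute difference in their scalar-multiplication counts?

Order A = ((A (B C)) (D E)): (B C): 9×6 by 6×6 → 9×6, cost 9·6·6 = 324; (A (B C)): 11×9 by 9×6 → 11×6, cost 11·9·6 = 594; cumulative 918; (D E): 6×5 by 5×2 → 6×2, cost 6·5·2 = 60; ((A (B C)) (D E)): 11×6 by 6×2 → 11×2, cost 11·6·2 = 132; cumulative 1110. Total 1110.
Order B = (A (((B C) D) E)): (B C): 9×6 by 6×6 → 9×6, cost 9·6·6 = 324; ((B C) D): 9×6 by 6×5 → 9×5, cost 9·6·5 = 270; cumulative 594; (((B C) D) E): 9×5 by 5×2 → 9×2, cost 9·5·2 = 90; cumulative 684; (A (((B C) D) E)): 11×9 by 9×2 → 11×2, cost 11·9·2 = 198; cumulative 882. Total 882.
Difference: |1110 − 882| = 228.

228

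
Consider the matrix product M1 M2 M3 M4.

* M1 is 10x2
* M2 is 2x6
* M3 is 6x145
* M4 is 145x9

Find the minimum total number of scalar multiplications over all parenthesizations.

Adjacent pairs: M1M2 = 10·2·6 = 120; M2M3 = 2·6·145 = 1740; M3M4 = 6·145·9 = 7830.
Length 3: M1..M3: k=1: 0+1740+10·2·145=4640; k=2: 120+0+10·6·145=8820 → min 4640 | M2..M4: k=2: 0+7830+2·6·9=7938; k=3: 1740+0+2·145·9=4350 → min 4350.
Length 4: M1..M4: k=1: 0+4350+10·2·9=4530; k=2: 120+7830+10·6·9=8490; k=3: 4640+0+10·145·9=17690 → min 4530.
Optimal order: (M1 ((M2 M3) M4)) with cost 4530.

4530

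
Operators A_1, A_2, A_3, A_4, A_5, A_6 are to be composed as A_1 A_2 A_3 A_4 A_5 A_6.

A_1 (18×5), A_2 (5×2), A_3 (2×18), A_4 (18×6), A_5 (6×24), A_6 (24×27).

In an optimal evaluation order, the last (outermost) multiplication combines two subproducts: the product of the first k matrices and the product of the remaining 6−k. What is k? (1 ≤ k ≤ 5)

Adjacent pairs: A_1A_2 = 18·5·2 = 180; A_2A_3 = 5·2·18 = 180; A_3A_4 = 2·18·6 = 216; A_4A_5 = 18·6·24 = 2592; A_5A_6 = 6·24·27 = 3888.
Length 3: A_1..A_3: k=1: 0+180+18·5·18=1800; k=2: 180+0+18·2·18=828 → min 828 | A_2..A_4: k=2: 0+216+5·2·6=276; k=3: 180+0+5·18·6=720 → min 276 | A_3..A_5: k=3: 0+2592+2·18·24=3456; k=4: 216+0+2·6·24=504 → min 504 | A_4..A_6: k=4: 0+3888+18·6·27=6804; k=5: 2592+0+18·24·27=14256 → min 6804.
Length 4: A_1..A_4: k=1: 0+276+18·5·6=816; k=2: 180+216+18·2·6=612; k=3: 828+0+18·18·6=2772 → min 612 | A_2..A_5: k=2: 0+504+5·2·24=744; k=3: 180+2592+5·18·24=4932; k=4: 276+0+5·6·24=996 → min 744 | A_3..A_6: k=3: 0+6804+2·18·27=7776; k=4: 216+3888+2·6·27=4428; k=5: 504+0+2·24·27=1800 → min 1800.
Length 5: A_1..A_5: k=1: 0+744+18·5·24=2904; k=2: 180+504+18·2·24=1548; k=3: 828+2592+18·18·24=11196; k=4: 612+0+18·6·24=3204 → min 1548 | A_2..A_6: k=2: 0+1800+5·2·27=2070; k=3: 180+6804+5·18·27=9414; k=4: 276+3888+5·6·27=4974; k=5: 744+0+5·24·27=3984 → min 2070.
Top-level splits: k=1: (A_1..A_1)·(A_2..A_6) → 0+2070+18·5·27 = 4500; k=2: (A_1..A_2)·(A_3..A_6) → 180+1800+18·2·27 = 2952; k=3: (A_1..A_3)·(A_4..A_6) → 828+6804+18·18·27 = 16380; k=4: (A_1..A_4)·(A_5..A_6) → 612+3888+18·6·27 = 7416; k=5: (A_1..A_5)·(A_6..A_6) → 1548+0+18·24·27 = 13212.
Best split is after A_2, i.e. k = 2.

2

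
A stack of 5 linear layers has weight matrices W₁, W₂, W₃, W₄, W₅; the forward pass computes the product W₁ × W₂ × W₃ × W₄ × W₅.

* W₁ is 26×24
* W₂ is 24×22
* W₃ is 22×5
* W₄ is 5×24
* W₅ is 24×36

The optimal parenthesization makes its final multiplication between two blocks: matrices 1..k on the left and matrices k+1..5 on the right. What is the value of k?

3

Adjacent pairs: W₁W₂ = 26·24·22 = 13728; W₂W₃ = 24·22·5 = 2640; W₃W₄ = 22·5·24 = 2640; W₄W₅ = 5·24·36 = 4320.
Length 3: W₁..W₃: k=1: 0+2640+26·24·5=5760; k=2: 13728+0+26·22·5=16588 → min 5760 | W₂..W₄: k=2: 0+2640+24·22·24=15312; k=3: 2640+0+24·5·24=5520 → min 5520 | W₃..W₅: k=3: 0+4320+22·5·36=8280; k=4: 2640+0+22·24·36=21648 → min 8280.
Length 4: W₁..W₄: k=1: 0+5520+26·24·24=20496; k=2: 13728+2640+26·22·24=30096; k=3: 5760+0+26·5·24=8880 → min 8880 | W₂..W₅: k=2: 0+8280+24·22·36=27288; k=3: 2640+4320+24·5·36=11280; k=4: 5520+0+24·24·36=26256 → min 11280.
Top-level splits: k=1: (W₁..W₁)·(W₂..W₅) → 0+11280+26·24·36 = 33744; k=2: (W₁..W₂)·(W₃..W₅) → 13728+8280+26·22·36 = 42600; k=3: (W₁..W₃)·(W₄..W₅) → 5760+4320+26·5·36 = 14760; k=4: (W₁..W₄)·(W₅..W₅) → 8880+0+26·24·36 = 31344.
Best split is after W₃, i.e. k = 3.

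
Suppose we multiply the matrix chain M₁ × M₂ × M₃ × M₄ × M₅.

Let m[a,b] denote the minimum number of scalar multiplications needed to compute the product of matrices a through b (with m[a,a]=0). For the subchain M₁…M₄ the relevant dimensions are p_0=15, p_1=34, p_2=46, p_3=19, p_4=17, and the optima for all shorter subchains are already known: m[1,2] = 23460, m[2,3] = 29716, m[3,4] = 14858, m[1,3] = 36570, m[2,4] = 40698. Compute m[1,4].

41415

m[1,4] = min over k∈[1,3] of m[1,k]+m[k+1,4]+p_{0}·p_k·p_{4}.
k=1: 0 + 40698 + 15·34·17 = 49368; k=2: 23460 + 14858 + 15·46·17 = 50048; k=3: 36570 + 0 + 15·19·17 = 41415.
Minimum: 41415 at k=3.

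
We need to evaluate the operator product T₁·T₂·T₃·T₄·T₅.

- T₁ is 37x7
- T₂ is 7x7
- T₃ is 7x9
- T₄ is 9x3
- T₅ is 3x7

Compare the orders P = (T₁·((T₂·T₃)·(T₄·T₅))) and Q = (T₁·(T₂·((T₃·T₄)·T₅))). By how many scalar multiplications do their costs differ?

392

Order P = (T₁·((T₂·T₃)·(T₄·T₅))): (T₂·T₃): 7×7 by 7×9 → 7×9, cost 7·7·9 = 441; (T₄·T₅): 9×3 by 3×7 → 9×7, cost 9·3·7 = 189; ((T₂·T₃)·(T₄·T₅)): 7×9 by 9×7 → 7×7, cost 7·9·7 = 441; cumulative 1071; (T₁·((T₂·T₃)·(T₄·T₅))): 37×7 by 7×7 → 37×7, cost 37·7·7 = 1813; cumulative 2884. Total 2884.
Order Q = (T₁·(T₂·((T₃·T₄)·T₅))): (T₃·T₄): 7×9 by 9×3 → 7×3, cost 7·9·3 = 189; ((T₃·T₄)·T₅): 7×3 by 3×7 → 7×7, cost 7·3·7 = 147; cumulative 336; (T₂·((T₃·T₄)·T₅)): 7×7 by 7×7 → 7×7, cost 7·7·7 = 343; cumulative 679; (T₁·(T₂·((T₃·T₄)·T₅))): 37×7 by 7×7 → 37×7, cost 37·7·7 = 1813; cumulative 2492. Total 2492.
Difference: |2884 − 2492| = 392.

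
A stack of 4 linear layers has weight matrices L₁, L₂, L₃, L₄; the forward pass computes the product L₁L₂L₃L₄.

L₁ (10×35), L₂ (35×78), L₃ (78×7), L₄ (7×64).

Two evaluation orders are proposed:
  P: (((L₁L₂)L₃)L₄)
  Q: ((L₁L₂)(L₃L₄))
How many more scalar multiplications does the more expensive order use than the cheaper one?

Order P = (((L₁L₂)L₃)L₄): (L₁L₂): 10×35 by 35×78 → 10×78, cost 10·35·78 = 27300; ((L₁L₂)L₃): 10×78 by 78×7 → 10×7, cost 10·78·7 = 5460; cumulative 32760; (((L₁L₂)L₃)L₄): 10×7 by 7×64 → 10×64, cost 10·7·64 = 4480; cumulative 37240. Total 37240.
Order Q = ((L₁L₂)(L₃L₄)): (L₁L₂): 10×35 by 35×78 → 10×78, cost 10·35·78 = 27300; (L₃L₄): 78×7 by 7×64 → 78×64, cost 78·7·64 = 34944; ((L₁L₂)(L₃L₄)): 10×78 by 78×64 → 10×64, cost 10·78·64 = 49920; cumulative 112164. Total 112164.
Difference: |37240 − 112164| = 74924.

74924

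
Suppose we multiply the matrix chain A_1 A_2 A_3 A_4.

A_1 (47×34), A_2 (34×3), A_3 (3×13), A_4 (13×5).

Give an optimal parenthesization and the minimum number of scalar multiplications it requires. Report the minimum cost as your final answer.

Adjacent pairs: A_1A_2 = 47·34·3 = 4794; A_2A_3 = 34·3·13 = 1326; A_3A_4 = 3·13·5 = 195.
Length 3: A_1..A_3: k=1: 0+1326+47·34·13=22100; k=2: 4794+0+47·3·13=6627 → min 6627 | A_2..A_4: k=2: 0+195+34·3·5=705; k=3: 1326+0+34·13·5=3536 → min 705.
Length 4: A_1..A_4: k=1: 0+705+47·34·5=8695; k=2: 4794+195+47·3·5=5694; k=3: 6627+0+47·13·5=9682 → min 5694.
Optimal parenthesization: ((A_1 A_2) (A_3 A_4)) with cost 5694.

5694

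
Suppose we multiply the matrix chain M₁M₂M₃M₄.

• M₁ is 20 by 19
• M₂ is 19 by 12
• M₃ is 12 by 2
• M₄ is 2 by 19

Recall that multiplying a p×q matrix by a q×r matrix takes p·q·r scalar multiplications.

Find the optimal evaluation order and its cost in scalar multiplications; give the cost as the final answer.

Adjacent pairs: M₁M₂ = 20·19·12 = 4560; M₂M₃ = 19·12·2 = 456; M₃M₄ = 12·2·19 = 456.
Length 3: M₁..M₃: k=1: 0+456+20·19·2=1216; k=2: 4560+0+20·12·2=5040 → min 1216 | M₂..M₄: k=2: 0+456+19·12·19=4788; k=3: 456+0+19·2·19=1178 → min 1178.
Length 4: M₁..M₄: k=1: 0+1178+20·19·19=8398; k=2: 4560+456+20·12·19=9576; k=3: 1216+0+20·2·19=1976 → min 1976.
Optimal parenthesization: ((M₁(M₂M₃))M₄) with cost 1976.

1976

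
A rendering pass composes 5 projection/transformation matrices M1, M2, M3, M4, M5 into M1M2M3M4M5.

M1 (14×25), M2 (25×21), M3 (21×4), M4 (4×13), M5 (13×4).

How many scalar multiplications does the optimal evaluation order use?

3932

Adjacent pairs: M1M2 = 14·25·21 = 7350; M2M3 = 25·21·4 = 2100; M3M4 = 21·4·13 = 1092; M4M5 = 4·13·4 = 208.
Length 3: M1..M3: k=1: 0+2100+14·25·4=3500; k=2: 7350+0+14·21·4=8526 → min 3500 | M2..M4: k=2: 0+1092+25·21·13=7917; k=3: 2100+0+25·4·13=3400 → min 3400 | M3..M5: k=3: 0+208+21·4·4=544; k=4: 1092+0+21·13·4=2184 → min 544.
Length 4: M1..M4: k=1: 0+3400+14·25·13=7950; k=2: 7350+1092+14·21·13=12264; k=3: 3500+0+14·4·13=4228 → min 4228 | M2..M5: k=2: 0+544+25·21·4=2644; k=3: 2100+208+25·4·4=2708; k=4: 3400+0+25·13·4=4700 → min 2644.
Length 5: M1..M5: k=1: 0+2644+14·25·4=4044; k=2: 7350+544+14·21·4=9070; k=3: 3500+208+14·4·4=3932; k=4: 4228+0+14·13·4=4956 → min 3932.
Optimal order: ((M1(M2M3))(M4M5)) with cost 3932.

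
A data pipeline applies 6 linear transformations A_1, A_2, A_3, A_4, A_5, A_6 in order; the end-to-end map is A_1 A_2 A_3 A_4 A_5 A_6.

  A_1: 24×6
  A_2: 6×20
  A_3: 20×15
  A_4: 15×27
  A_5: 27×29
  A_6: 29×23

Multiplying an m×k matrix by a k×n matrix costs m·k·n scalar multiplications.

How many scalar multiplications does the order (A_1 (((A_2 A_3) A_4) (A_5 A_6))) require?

(A_2 A_3): 6×20 by 20×15 → 6×15, cost 6·20·15 = 1800
((A_2 A_3) A_4): 6×15 by 15×27 → 6×27, cost 6·15·27 = 2430; cumulative 4230
(A_5 A_6): 27×29 by 29×23 → 27×23, cost 27·29·23 = 18009
(((A_2 A_3) A_4) (A_5 A_6)): 6×27 by 27×23 → 6×23, cost 6·27·23 = 3726; cumulative 25965
(A_1 (((A_2 A_3) A_4) (A_5 A_6))): 24×6 by 6×23 → 24×23, cost 24·6·23 = 3312; cumulative 29277
Total: 29277 scalar multiplications.

29277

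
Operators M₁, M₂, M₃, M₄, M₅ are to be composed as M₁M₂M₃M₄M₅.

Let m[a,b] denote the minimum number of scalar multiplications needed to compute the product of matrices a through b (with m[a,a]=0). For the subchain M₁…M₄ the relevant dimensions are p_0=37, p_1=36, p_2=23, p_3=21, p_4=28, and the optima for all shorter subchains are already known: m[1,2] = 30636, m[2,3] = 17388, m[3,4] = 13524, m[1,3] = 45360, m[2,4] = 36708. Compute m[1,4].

67116

m[1,4] = min over k∈[1,3] of m[1,k]+m[k+1,4]+p_{0}·p_k·p_{4}.
k=1: 0 + 36708 + 37·36·28 = 74004; k=2: 30636 + 13524 + 37·23·28 = 67988; k=3: 45360 + 0 + 37·21·28 = 67116.
Minimum: 67116 at k=3.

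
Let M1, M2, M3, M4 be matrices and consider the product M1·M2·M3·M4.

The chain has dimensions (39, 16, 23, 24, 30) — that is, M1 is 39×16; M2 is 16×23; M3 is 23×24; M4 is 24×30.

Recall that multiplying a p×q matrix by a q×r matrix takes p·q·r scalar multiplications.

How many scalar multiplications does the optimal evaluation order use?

Adjacent pairs: M1M2 = 39·16·23 = 14352; M2M3 = 16·23·24 = 8832; M3M4 = 23·24·30 = 16560.
Length 3: M1..M3: k=1: 0+8832+39·16·24=23808; k=2: 14352+0+39·23·24=35880 → min 23808 | M2..M4: k=2: 0+16560+16·23·30=27600; k=3: 8832+0+16·24·30=20352 → min 20352.
Length 4: M1..M4: k=1: 0+20352+39·16·30=39072; k=2: 14352+16560+39·23·30=57822; k=3: 23808+0+39·24·30=51888 → min 39072.
Optimal order: (M1·((M2·M3)·M4)) with cost 39072.

39072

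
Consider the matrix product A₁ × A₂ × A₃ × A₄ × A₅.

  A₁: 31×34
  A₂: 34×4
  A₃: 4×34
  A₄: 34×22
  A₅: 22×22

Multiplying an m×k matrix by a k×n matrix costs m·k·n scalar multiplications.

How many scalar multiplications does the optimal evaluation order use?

Adjacent pairs: A₁A₂ = 31·34·4 = 4216; A₂A₃ = 34·4·34 = 4624; A₃A₄ = 4·34·22 = 2992; A₄A₅ = 34·22·22 = 16456.
Length 3: A₁..A₃: k=1: 0+4624+31·34·34=40460; k=2: 4216+0+31·4·34=8432 → min 8432 | A₂..A₄: k=2: 0+2992+34·4·22=5984; k=3: 4624+0+34·34·22=30056 → min 5984 | A₃..A₅: k=3: 0+16456+4·34·22=19448; k=4: 2992+0+4·22·22=4928 → min 4928.
Length 4: A₁..A₄: k=1: 0+5984+31·34·22=29172; k=2: 4216+2992+31·4·22=9936; k=3: 8432+0+31·34·22=31620 → min 9936 | A₂..A₅: k=2: 0+4928+34·4·22=7920; k=3: 4624+16456+34·34·22=46512; k=4: 5984+0+34·22·22=22440 → min 7920.
Length 5: A₁..A₅: k=1: 0+7920+31·34·22=31108; k=2: 4216+4928+31·4·22=11872; k=3: 8432+16456+31·34·22=48076; k=4: 9936+0+31·22·22=24940 → min 11872.
Optimal order: ((A₁ × A₂) × ((A₃ × A₄) × A₅)) with cost 11872.

11872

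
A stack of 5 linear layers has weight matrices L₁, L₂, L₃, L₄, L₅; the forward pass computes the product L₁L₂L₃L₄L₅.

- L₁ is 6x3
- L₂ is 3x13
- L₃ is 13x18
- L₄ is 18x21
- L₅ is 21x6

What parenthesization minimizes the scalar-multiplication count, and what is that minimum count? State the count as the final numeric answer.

Adjacent pairs: L₁L₂ = 6·3·13 = 234; L₂L₃ = 3·13·18 = 702; L₃L₄ = 13·18·21 = 4914; L₄L₅ = 18·21·6 = 2268.
Length 3: L₁..L₃: k=1: 0+702+6·3·18=1026; k=2: 234+0+6·13·18=1638 → min 1026 | L₂..L₄: k=2: 0+4914+3·13·21=5733; k=3: 702+0+3·18·21=1836 → min 1836 | L₃..L₅: k=3: 0+2268+13·18·6=3672; k=4: 4914+0+13·21·6=6552 → min 3672.
Length 4: L₁..L₄: k=1: 0+1836+6·3·21=2214; k=2: 234+4914+6·13·21=6786; k=3: 1026+0+6·18·21=3294 → min 2214 | L₂..L₅: k=2: 0+3672+3·13·6=3906; k=3: 702+2268+3·18·6=3294; k=4: 1836+0+3·21·6=2214 → min 2214.
Length 5: L₁..L₅: k=1: 0+2214+6·3·6=2322; k=2: 234+3672+6·13·6=4374; k=3: 1026+2268+6·18·6=3942; k=4: 2214+0+6·21·6=2970 → min 2322.
Optimal parenthesization: (L₁(((L₂L₃)L₄)L₅)) with cost 2322.

2322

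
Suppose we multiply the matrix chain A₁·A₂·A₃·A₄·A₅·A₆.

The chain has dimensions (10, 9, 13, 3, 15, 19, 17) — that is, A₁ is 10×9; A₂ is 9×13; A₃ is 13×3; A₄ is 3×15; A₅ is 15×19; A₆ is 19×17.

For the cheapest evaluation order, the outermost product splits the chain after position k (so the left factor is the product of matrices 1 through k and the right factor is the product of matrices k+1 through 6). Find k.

Adjacent pairs: A₁A₂ = 10·9·13 = 1170; A₂A₃ = 9·13·3 = 351; A₃A₄ = 13·3·15 = 585; A₄A₅ = 3·15·19 = 855; A₅A₆ = 15·19·17 = 4845.
Length 3: A₁..A₃: k=1: 0+351+10·9·3=621; k=2: 1170+0+10·13·3=1560 → min 621 | A₂..A₄: k=2: 0+585+9·13·15=2340; k=3: 351+0+9·3·15=756 → min 756 | A₃..A₅: k=3: 0+855+13·3·19=1596; k=4: 585+0+13·15·19=4290 → min 1596 | A₄..A₆: k=4: 0+4845+3·15·17=5610; k=5: 855+0+3·19·17=1824 → min 1824.
Length 4: A₁..A₄: k=1: 0+756+10·9·15=2106; k=2: 1170+585+10·13·15=3705; k=3: 621+0+10·3·15=1071 → min 1071 | A₂..A₅: k=2: 0+1596+9·13·19=3819; k=3: 351+855+9·3·19=1719; k=4: 756+0+9·15·19=3321 → min 1719 | A₃..A₆: k=3: 0+1824+13·3·17=2487; k=4: 585+4845+13·15·17=8745; k=5: 1596+0+13·19·17=5795 → min 2487.
Length 5: A₁..A₅: k=1: 0+1719+10·9·19=3429; k=2: 1170+1596+10·13·19=5236; k=3: 621+855+10·3·19=2046; k=4: 1071+0+10·15·19=3921 → min 2046 | A₂..A₆: k=2: 0+2487+9·13·17=4476; k=3: 351+1824+9·3·17=2634; k=4: 756+4845+9·15·17=7896; k=5: 1719+0+9·19·17=4626 → min 2634.
Top-level splits: k=1: (A₁..A₁)·(A₂..A₆) → 0+2634+10·9·17 = 4164; k=2: (A₁..A₂)·(A₃..A₆) → 1170+2487+10·13·17 = 5867; k=3: (A₁..A₃)·(A₄..A₆) → 621+1824+10·3·17 = 2955; k=4: (A₁..A₄)·(A₅..A₆) → 1071+4845+10·15·17 = 8466; k=5: (A₁..A₅)·(A₆..A₆) → 2046+0+10·19·17 = 5276.
Best split is after A₃, i.e. k = 3.

3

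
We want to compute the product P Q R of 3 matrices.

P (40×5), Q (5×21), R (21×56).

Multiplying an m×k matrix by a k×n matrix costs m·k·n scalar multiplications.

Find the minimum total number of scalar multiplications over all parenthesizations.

17080

Order (P (Q R)): (Q R): 5×21 by 21×56 → 5×56, cost 5·21·56 = 5880; (P (Q R)): 40×5 by 5×56 → 40×56, cost 40·5·56 = 11200; cumulative 17080. Total 17080.
Order ((P Q) R): (P Q): 40×5 by 5×21 → 40×21, cost 40·5·21 = 4200; ((P Q) R): 40×21 by 21×56 → 40×56, cost 40·21·56 = 47040; cumulative 51240. Total 51240.
Minimum: 17080.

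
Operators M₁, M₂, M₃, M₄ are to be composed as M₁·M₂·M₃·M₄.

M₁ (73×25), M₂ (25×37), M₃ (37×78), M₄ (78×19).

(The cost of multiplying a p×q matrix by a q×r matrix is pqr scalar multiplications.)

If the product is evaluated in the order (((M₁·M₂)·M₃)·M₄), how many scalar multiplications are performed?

386389

(M₁·M₂): 73×25 by 25×37 → 73×37, cost 73·25·37 = 67525
((M₁·M₂)·M₃): 73×37 by 37×78 → 73×78, cost 73·37·78 = 210678; cumulative 278203
(((M₁·M₂)·M₃)·M₄): 73×78 by 78×19 → 73×19, cost 73·78·19 = 108186; cumulative 386389
Total: 386389 scalar multiplications.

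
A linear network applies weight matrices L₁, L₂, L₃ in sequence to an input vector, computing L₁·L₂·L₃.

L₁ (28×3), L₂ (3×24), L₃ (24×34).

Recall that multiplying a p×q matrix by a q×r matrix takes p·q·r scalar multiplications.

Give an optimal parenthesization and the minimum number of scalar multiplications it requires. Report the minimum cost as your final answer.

5304

(L₁·(L₂·L₃)): cost 5304.
((L₁·L₂)·L₃): cost 24864.
Optimal: (L₁·(L₂·L₃)) with cost 5304.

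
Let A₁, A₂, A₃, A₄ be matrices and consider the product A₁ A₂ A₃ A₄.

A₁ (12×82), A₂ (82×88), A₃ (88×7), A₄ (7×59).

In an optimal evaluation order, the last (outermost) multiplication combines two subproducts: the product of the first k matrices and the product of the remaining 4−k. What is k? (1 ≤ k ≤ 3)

Adjacent pairs: A₁A₂ = 12·82·88 = 86592; A₂A₃ = 82·88·7 = 50512; A₃A₄ = 88·7·59 = 36344.
Length 3: A₁..A₃: k=1: 0+50512+12·82·7=57400; k=2: 86592+0+12·88·7=93984 → min 57400 | A₂..A₄: k=2: 0+36344+82·88·59=462088; k=3: 50512+0+82·7·59=84378 → min 84378.
Top-level splits: k=1: (A₁..A₁)·(A₂..A₄) → 0+84378+12·82·59 = 142434; k=2: (A₁..A₂)·(A₃..A₄) → 86592+36344+12·88·59 = 185240; k=3: (A₁..A₃)·(A₄..A₄) → 57400+0+12·7·59 = 62356.
Best split is after A₃, i.e. k = 3.

3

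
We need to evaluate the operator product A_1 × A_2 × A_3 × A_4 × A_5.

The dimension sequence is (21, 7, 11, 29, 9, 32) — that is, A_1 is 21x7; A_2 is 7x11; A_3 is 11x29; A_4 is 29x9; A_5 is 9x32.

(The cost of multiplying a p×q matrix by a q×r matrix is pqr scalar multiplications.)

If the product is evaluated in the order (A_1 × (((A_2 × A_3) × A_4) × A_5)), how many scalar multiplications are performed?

10780

(A_2 × A_3): 7×11 by 11×29 → 7×29, cost 7·11·29 = 2233
((A_2 × A_3) × A_4): 7×29 by 29×9 → 7×9, cost 7·29·9 = 1827; cumulative 4060
(((A_2 × A_3) × A_4) × A_5): 7×9 by 9×32 → 7×32, cost 7·9·32 = 2016; cumulative 6076
(A_1 × (((A_2 × A_3) × A_4) × A_5)): 21×7 by 7×32 → 21×32, cost 21·7·32 = 4704; cumulative 10780
Total: 10780 scalar multiplications.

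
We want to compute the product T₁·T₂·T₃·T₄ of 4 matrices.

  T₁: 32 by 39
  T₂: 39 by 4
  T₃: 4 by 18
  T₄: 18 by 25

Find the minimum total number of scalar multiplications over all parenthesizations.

9992

Adjacent pairs: T₁T₂ = 32·39·4 = 4992; T₂T₃ = 39·4·18 = 2808; T₃T₄ = 4·18·25 = 1800.
Length 3: T₁..T₃: k=1: 0+2808+32·39·18=25272; k=2: 4992+0+32·4·18=7296 → min 7296 | T₂..T₄: k=2: 0+1800+39·4·25=5700; k=3: 2808+0+39·18·25=20358 → min 5700.
Length 4: T₁..T₄: k=1: 0+5700+32·39·25=36900; k=2: 4992+1800+32·4·25=9992; k=3: 7296+0+32·18·25=21696 → min 9992.
Optimal order: ((T₁·T₂)·(T₃·T₄)) with cost 9992.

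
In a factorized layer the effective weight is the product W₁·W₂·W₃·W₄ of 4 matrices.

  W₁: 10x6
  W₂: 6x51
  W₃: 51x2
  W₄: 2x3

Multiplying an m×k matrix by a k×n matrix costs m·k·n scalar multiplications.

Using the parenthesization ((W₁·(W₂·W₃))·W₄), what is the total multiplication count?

792

(W₂·W₃): 6×51 by 51×2 → 6×2, cost 6·51·2 = 612
(W₁·(W₂·W₃)): 10×6 by 6×2 → 10×2, cost 10·6·2 = 120; cumulative 732
((W₁·(W₂·W₃))·W₄): 10×2 by 2×3 → 10×3, cost 10·2·3 = 60; cumulative 792
Total: 792 scalar multiplications.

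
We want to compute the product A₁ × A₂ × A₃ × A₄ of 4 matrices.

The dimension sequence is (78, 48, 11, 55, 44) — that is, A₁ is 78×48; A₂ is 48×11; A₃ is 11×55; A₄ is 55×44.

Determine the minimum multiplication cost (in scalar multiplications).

Adjacent pairs: A₁A₂ = 78·48·11 = 41184; A₂A₃ = 48·11·55 = 29040; A₃A₄ = 11·55·44 = 26620.
Length 3: A₁..A₃: k=1: 0+29040+78·48·55=234960; k=2: 41184+0+78·11·55=88374 → min 88374 | A₂..A₄: k=2: 0+26620+48·11·44=49852; k=3: 29040+0+48·55·44=145200 → min 49852.
Length 4: A₁..A₄: k=1: 0+49852+78·48·44=214588; k=2: 41184+26620+78·11·44=105556; k=3: 88374+0+78·55·44=277134 → min 105556.
Optimal order: ((A₁ × A₂) × (A₃ × A₄)) with cost 105556.

105556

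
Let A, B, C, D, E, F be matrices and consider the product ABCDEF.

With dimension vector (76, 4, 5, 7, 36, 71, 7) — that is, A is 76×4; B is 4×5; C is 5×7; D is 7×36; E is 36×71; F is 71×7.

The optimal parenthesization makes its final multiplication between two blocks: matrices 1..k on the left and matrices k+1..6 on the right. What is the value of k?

Adjacent pairs: AB = 76·4·5 = 1520; BC = 4·5·7 = 140; CD = 5·7·36 = 1260; DE = 7·36·71 = 17892; EF = 36·71·7 = 17892.
Length 3: A..C: k=1: 0+140+76·4·7=2268; k=2: 1520+0+76·5·7=4180 → min 2268 | B..D: k=2: 0+1260+4·5·36=1980; k=3: 140+0+4·7·36=1148 → min 1148 | C..E: k=3: 0+17892+5·7·71=20377; k=4: 1260+0+5·36·71=14040 → min 14040 | D..F: k=4: 0+17892+7·36·7=19656; k=5: 17892+0+7·71·7=21371 → min 19656.
Length 4: A..D: k=1: 0+1148+76·4·36=12092; k=2: 1520+1260+76·5·36=16460; k=3: 2268+0+76·7·36=21420 → min 12092 | B..E: k=2: 0+14040+4·5·71=15460; k=3: 140+17892+4·7·71=20020; k=4: 1148+0+4·36·71=11372 → min 11372 | C..F: k=3: 0+19656+5·7·7=19901; k=4: 1260+17892+5·36·7=20412; k=5: 14040+0+5·71·7=16525 → min 16525.
Length 5: A..E: k=1: 0+11372+76·4·71=32956; k=2: 1520+14040+76·5·71=42540; k=3: 2268+17892+76·7·71=57932; k=4: 12092+0+76·36·71=206348 → min 32956 | B..F: k=2: 0+16525+4·5·7=16665; k=3: 140+19656+4·7·7=19992; k=4: 1148+17892+4·36·7=20048; k=5: 11372+0+4·71·7=13360 → min 13360.
Top-level splits: k=1: (A..A)·(B..F) → 0+13360+76·4·7 = 15488; k=2: (A..B)·(C..F) → 1520+16525+76·5·7 = 20705; k=3: (A..C)·(D..F) → 2268+19656+76·7·7 = 25648; k=4: (A..D)·(E..F) → 12092+17892+76·36·7 = 49136; k=5: (A..E)·(F..F) → 32956+0+76·71·7 = 70728.
Best split is after A, i.e. k = 1.

1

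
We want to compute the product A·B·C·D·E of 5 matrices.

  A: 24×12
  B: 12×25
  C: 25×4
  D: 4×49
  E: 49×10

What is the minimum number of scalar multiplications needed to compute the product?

5272

Adjacent pairs: AB = 24·12·25 = 7200; BC = 12·25·4 = 1200; CD = 25·4·49 = 4900; DE = 4·49·10 = 1960.
Length 3: A..C: k=1: 0+1200+24·12·4=2352; k=2: 7200+0+24·25·4=9600 → min 2352 | B..D: k=2: 0+4900+12·25·49=19600; k=3: 1200+0+12·4·49=3552 → min 3552 | C..E: k=3: 0+1960+25·4·10=2960; k=4: 4900+0+25·49·10=17150 → min 2960.
Length 4: A..D: k=1: 0+3552+24·12·49=17664; k=2: 7200+4900+24·25·49=41500; k=3: 2352+0+24·4·49=7056 → min 7056 | B..E: k=2: 0+2960+12·25·10=5960; k=3: 1200+1960+12·4·10=3640; k=4: 3552+0+12·49·10=9432 → min 3640.
Length 5: A..E: k=1: 0+3640+24·12·10=6520; k=2: 7200+2960+24·25·10=16160; k=3: 2352+1960+24·4·10=5272; k=4: 7056+0+24·49·10=18816 → min 5272.
Optimal order: ((A·(B·C))·(D·E)) with cost 5272.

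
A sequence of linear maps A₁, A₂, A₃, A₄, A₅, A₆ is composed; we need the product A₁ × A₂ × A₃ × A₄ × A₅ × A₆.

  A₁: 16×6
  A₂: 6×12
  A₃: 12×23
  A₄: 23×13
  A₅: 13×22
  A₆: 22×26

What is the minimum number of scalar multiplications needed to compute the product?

11094

Adjacent pairs: A₁A₂ = 16·6·12 = 1152; A₂A₃ = 6·12·23 = 1656; A₃A₄ = 12·23·13 = 3588; A₄A₅ = 23·13·22 = 6578; A₅A₆ = 13·22·26 = 7436.
Length 3: A₁..A₃: k=1: 0+1656+16·6·23=3864; k=2: 1152+0+16·12·23=5568 → min 3864 | A₂..A₄: k=2: 0+3588+6·12·13=4524; k=3: 1656+0+6·23·13=3450 → min 3450 | A₃..A₅: k=3: 0+6578+12·23·22=12650; k=4: 3588+0+12·13·22=7020 → min 7020 | A₄..A₆: k=4: 0+7436+23·13·26=15210; k=5: 6578+0+23·22·26=19734 → min 15210.
Length 4: A₁..A₄: k=1: 0+3450+16·6·13=4698; k=2: 1152+3588+16·12·13=7236; k=3: 3864+0+16·23·13=8648 → min 4698 | A₂..A₅: k=2: 0+7020+6·12·22=8604; k=3: 1656+6578+6·23·22=11270; k=4: 3450+0+6·13·22=5166 → min 5166 | A₃..A₆: k=3: 0+15210+12·23·26=22386; k=4: 3588+7436+12·13·26=15080; k=5: 7020+0+12·22·26=13884 → min 13884.
Length 5: A₁..A₅: k=1: 0+5166+16·6·22=7278; k=2: 1152+7020+16·12·22=12396; k=3: 3864+6578+16·23·22=18538; k=4: 4698+0+16·13·22=9274 → min 7278 | A₂..A₆: k=2: 0+13884+6·12·26=15756; k=3: 1656+15210+6·23·26=20454; k=4: 3450+7436+6·13·26=12914; k=5: 5166+0+6·22·26=8598 → min 8598.
Length 6: A₁..A₆: k=1: 0+8598+16·6·26=11094; k=2: 1152+13884+16·12·26=20028; k=3: 3864+15210+16·23·26=28642; k=4: 4698+7436+16·13·26=17542; k=5: 7278+0+16·22·26=16430 → min 11094.
Optimal order: (A₁ × ((((A₂ × A₃) × A₄) × A₅) × A₆)) with cost 11094.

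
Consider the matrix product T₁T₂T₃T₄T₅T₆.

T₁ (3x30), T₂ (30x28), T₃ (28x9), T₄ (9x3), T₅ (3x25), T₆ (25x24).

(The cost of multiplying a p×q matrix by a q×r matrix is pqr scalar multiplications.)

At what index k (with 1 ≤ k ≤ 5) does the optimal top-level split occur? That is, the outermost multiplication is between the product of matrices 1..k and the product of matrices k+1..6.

Adjacent pairs: T₁T₂ = 3·30·28 = 2520; T₂T₃ = 30·28·9 = 7560; T₃T₄ = 28·9·3 = 756; T₄T₅ = 9·3·25 = 675; T₅T₆ = 3·25·24 = 1800.
Length 3: T₁..T₃: k=1: 0+7560+3·30·9=8370; k=2: 2520+0+3·28·9=3276 → min 3276 | T₂..T₄: k=2: 0+756+30·28·3=3276; k=3: 7560+0+30·9·3=8370 → min 3276 | T₃..T₅: k=3: 0+675+28·9·25=6975; k=4: 756+0+28·3·25=2856 → min 2856 | T₄..T₆: k=4: 0+1800+9·3·24=2448; k=5: 675+0+9·25·24=6075 → min 2448.
Length 4: T₁..T₄: k=1: 0+3276+3·30·3=3546; k=2: 2520+756+3·28·3=3528; k=3: 3276+0+3·9·3=3357 → min 3357 | T₂..T₅: k=2: 0+2856+30·28·25=23856; k=3: 7560+675+30·9·25=14985; k=4: 3276+0+30·3·25=5526 → min 5526 | T₃..T₆: k=3: 0+2448+28·9·24=8496; k=4: 756+1800+28·3·24=4572; k=5: 2856+0+28·25·24=19656 → min 4572.
Length 5: T₁..T₅: k=1: 0+5526+3·30·25=7776; k=2: 2520+2856+3·28·25=7476; k=3: 3276+675+3·9·25=4626; k=4: 3357+0+3·3·25=3582 → min 3582 | T₂..T₆: k=2: 0+4572+30·28·24=24732; k=3: 7560+2448+30·9·24=16488; k=4: 3276+1800+30·3·24=7236; k=5: 5526+0+30·25·24=23526 → min 7236.
Top-level splits: k=1: (T₁..T₁)·(T₂..T₆) → 0+7236+3·30·24 = 9396; k=2: (T₁..T₂)·(T₃..T₆) → 2520+4572+3·28·24 = 9108; k=3: (T₁..T₃)·(T₄..T₆) → 3276+2448+3·9·24 = 6372; k=4: (T₁..T₄)·(T₅..T₆) → 3357+1800+3·3·24 = 5373; k=5: (T₁..T₅)·(T₆..T₆) → 3582+0+3·25·24 = 5382.
Best split is after T₄, i.e. k = 4.

4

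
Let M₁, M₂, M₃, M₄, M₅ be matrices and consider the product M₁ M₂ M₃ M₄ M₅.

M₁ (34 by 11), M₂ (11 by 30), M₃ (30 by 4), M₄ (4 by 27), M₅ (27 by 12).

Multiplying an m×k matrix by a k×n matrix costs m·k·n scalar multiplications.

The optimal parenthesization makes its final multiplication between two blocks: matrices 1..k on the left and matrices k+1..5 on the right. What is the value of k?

3

Adjacent pairs: M₁M₂ = 34·11·30 = 11220; M₂M₃ = 11·30·4 = 1320; M₃M₄ = 30·4·27 = 3240; M₄M₅ = 4·27·12 = 1296.
Length 3: M₁..M₃: k=1: 0+1320+34·11·4=2816; k=2: 11220+0+34·30·4=15300 → min 2816 | M₂..M₄: k=2: 0+3240+11·30·27=12150; k=3: 1320+0+11·4·27=2508 → min 2508 | M₃..M₅: k=3: 0+1296+30·4·12=2736; k=4: 3240+0+30·27·12=12960 → min 2736.
Length 4: M₁..M₄: k=1: 0+2508+34·11·27=12606; k=2: 11220+3240+34·30·27=42000; k=3: 2816+0+34·4·27=6488 → min 6488 | M₂..M₅: k=2: 0+2736+11·30·12=6696; k=3: 1320+1296+11·4·12=3144; k=4: 2508+0+11·27·12=6072 → min 3144.
Top-level splits: k=1: (M₁..M₁)·(M₂..M₅) → 0+3144+34·11·12 = 7632; k=2: (M₁..M₂)·(M₃..M₅) → 11220+2736+34·30·12 = 26196; k=3: (M₁..M₃)·(M₄..M₅) → 2816+1296+34·4·12 = 5744; k=4: (M₁..M₄)·(M₅..M₅) → 6488+0+34·27·12 = 17504.
Best split is after M₃, i.e. k = 3.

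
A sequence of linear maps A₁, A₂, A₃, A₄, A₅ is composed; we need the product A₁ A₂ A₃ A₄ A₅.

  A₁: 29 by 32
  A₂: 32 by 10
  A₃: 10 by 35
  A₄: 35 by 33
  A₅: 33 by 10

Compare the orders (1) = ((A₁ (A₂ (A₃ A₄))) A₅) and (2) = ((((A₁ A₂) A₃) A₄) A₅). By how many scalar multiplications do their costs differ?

191

Order (1) = ((A₁ (A₂ (A₃ A₄))) A₅): (A₃ A₄): 10×35 by 35×33 → 10×33, cost 10·35·33 = 11550; (A₂ (A₃ A₄)): 32×10 by 10×33 → 32×33, cost 32·10·33 = 10560; cumulative 22110; (A₁ (A₂ (A₃ A₄))): 29×32 by 32×33 → 29×33, cost 29·32·33 = 30624; cumulative 52734; ((A₁ (A₂ (A₃ A₄))) A₅): 29×33 by 33×10 → 29×10, cost 29·33·10 = 9570; cumulative 62304. Total 62304.
Order (2) = ((((A₁ A₂) A₃) A₄) A₅): (A₁ A₂): 29×32 by 32×10 → 29×10, cost 29·32·10 = 9280; ((A₁ A₂) A₃): 29×10 by 10×35 → 29×35, cost 29·10·35 = 10150; cumulative 19430; (((A₁ A₂) A₃) A₄): 29×35 by 35×33 → 29×33, cost 29·35·33 = 33495; cumulative 52925; ((((A₁ A₂) A₃) A₄) A₅): 29×33 by 33×10 → 29×10, cost 29·33·10 = 9570; cumulative 62495. Total 62495.
Difference: |62304 − 62495| = 191.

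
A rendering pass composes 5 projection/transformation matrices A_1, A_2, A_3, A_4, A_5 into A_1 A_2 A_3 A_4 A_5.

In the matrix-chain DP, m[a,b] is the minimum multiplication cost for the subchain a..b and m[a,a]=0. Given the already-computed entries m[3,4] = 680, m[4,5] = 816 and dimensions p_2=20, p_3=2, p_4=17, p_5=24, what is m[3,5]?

1776

m[3,5] = min over k∈[3,4] of m[3,k]+m[k+1,5]+p_{2}·p_k·p_{5}.
k=3: 0 + 816 + 20·2·24 = 1776; k=4: 680 + 0 + 20·17·24 = 8840.
Minimum: 1776 at k=3.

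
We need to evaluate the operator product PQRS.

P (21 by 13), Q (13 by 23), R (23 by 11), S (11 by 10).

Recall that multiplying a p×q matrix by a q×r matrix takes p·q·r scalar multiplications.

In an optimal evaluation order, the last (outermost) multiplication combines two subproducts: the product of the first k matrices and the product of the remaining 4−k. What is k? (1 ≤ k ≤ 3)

1

Adjacent pairs: PQ = 21·13·23 = 6279; QR = 13·23·11 = 3289; RS = 23·11·10 = 2530.
Length 3: P..R: k=1: 0+3289+21·13·11=6292; k=2: 6279+0+21·23·11=11592 → min 6292 | Q..S: k=2: 0+2530+13·23·10=5520; k=3: 3289+0+13·11·10=4719 → min 4719.
Top-level splits: k=1: (P..P)·(Q..S) → 0+4719+21·13·10 = 7449; k=2: (P..Q)·(R..S) → 6279+2530+21·23·10 = 13639; k=3: (P..R)·(S..S) → 6292+0+21·11·10 = 8602.
Best split is after P, i.e. k = 1.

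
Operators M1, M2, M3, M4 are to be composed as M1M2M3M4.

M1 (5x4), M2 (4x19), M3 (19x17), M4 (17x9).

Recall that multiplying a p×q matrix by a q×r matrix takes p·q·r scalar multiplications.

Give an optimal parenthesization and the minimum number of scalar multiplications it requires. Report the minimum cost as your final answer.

2084

Adjacent pairs: M1M2 = 5·4·19 = 380; M2M3 = 4·19·17 = 1292; M3M4 = 19·17·9 = 2907.
Length 3: M1..M3: k=1: 0+1292+5·4·17=1632; k=2: 380+0+5·19·17=1995 → min 1632 | M2..M4: k=2: 0+2907+4·19·9=3591; k=3: 1292+0+4·17·9=1904 → min 1904.
Length 4: M1..M4: k=1: 0+1904+5·4·9=2084; k=2: 380+2907+5·19·9=4142; k=3: 1632+0+5·17·9=2397 → min 2084.
Optimal parenthesization: (M1((M2M3)M4)) with cost 2084.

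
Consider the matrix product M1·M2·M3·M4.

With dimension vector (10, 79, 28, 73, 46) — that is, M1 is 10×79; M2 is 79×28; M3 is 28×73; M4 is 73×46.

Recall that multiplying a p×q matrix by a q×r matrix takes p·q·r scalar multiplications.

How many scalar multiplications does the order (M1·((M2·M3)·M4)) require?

463098

(M2·M3): 79×28 by 28×73 → 79×73, cost 79·28·73 = 161476
((M2·M3)·M4): 79×73 by 73×46 → 79×46, cost 79·73·46 = 265282; cumulative 426758
(M1·((M2·M3)·M4)): 10×79 by 79×46 → 10×46, cost 10·79·46 = 36340; cumulative 463098
Total: 463098 scalar multiplications.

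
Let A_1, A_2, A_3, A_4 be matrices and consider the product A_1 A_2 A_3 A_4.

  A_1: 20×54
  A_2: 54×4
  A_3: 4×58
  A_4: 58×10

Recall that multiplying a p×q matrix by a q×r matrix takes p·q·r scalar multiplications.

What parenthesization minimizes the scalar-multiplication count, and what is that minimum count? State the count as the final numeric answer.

Adjacent pairs: A_1A_2 = 20·54·4 = 4320; A_2A_3 = 54·4·58 = 12528; A_3A_4 = 4·58·10 = 2320.
Length 3: A_1..A_3: k=1: 0+12528+20·54·58=75168; k=2: 4320+0+20·4·58=8960 → min 8960 | A_2..A_4: k=2: 0+2320+54·4·10=4480; k=3: 12528+0+54·58·10=43848 → min 4480.
Length 4: A_1..A_4: k=1: 0+4480+20·54·10=15280; k=2: 4320+2320+20·4·10=7440; k=3: 8960+0+20·58·10=20560 → min 7440.
Optimal parenthesization: ((A_1 A_2) (A_3 A_4)) with cost 7440.

7440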